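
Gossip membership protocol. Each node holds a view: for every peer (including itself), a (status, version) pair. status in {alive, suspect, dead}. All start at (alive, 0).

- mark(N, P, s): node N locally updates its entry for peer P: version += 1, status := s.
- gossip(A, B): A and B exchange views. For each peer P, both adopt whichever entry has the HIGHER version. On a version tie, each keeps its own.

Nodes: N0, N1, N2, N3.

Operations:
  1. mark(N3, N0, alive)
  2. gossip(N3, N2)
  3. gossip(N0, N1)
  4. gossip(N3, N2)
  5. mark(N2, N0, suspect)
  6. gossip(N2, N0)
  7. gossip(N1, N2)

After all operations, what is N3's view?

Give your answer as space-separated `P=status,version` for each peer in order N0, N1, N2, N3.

Answer: N0=alive,1 N1=alive,0 N2=alive,0 N3=alive,0

Derivation:
Op 1: N3 marks N0=alive -> (alive,v1)
Op 2: gossip N3<->N2 -> N3.N0=(alive,v1) N3.N1=(alive,v0) N3.N2=(alive,v0) N3.N3=(alive,v0) | N2.N0=(alive,v1) N2.N1=(alive,v0) N2.N2=(alive,v0) N2.N3=(alive,v0)
Op 3: gossip N0<->N1 -> N0.N0=(alive,v0) N0.N1=(alive,v0) N0.N2=(alive,v0) N0.N3=(alive,v0) | N1.N0=(alive,v0) N1.N1=(alive,v0) N1.N2=(alive,v0) N1.N3=(alive,v0)
Op 4: gossip N3<->N2 -> N3.N0=(alive,v1) N3.N1=(alive,v0) N3.N2=(alive,v0) N3.N3=(alive,v0) | N2.N0=(alive,v1) N2.N1=(alive,v0) N2.N2=(alive,v0) N2.N3=(alive,v0)
Op 5: N2 marks N0=suspect -> (suspect,v2)
Op 6: gossip N2<->N0 -> N2.N0=(suspect,v2) N2.N1=(alive,v0) N2.N2=(alive,v0) N2.N3=(alive,v0) | N0.N0=(suspect,v2) N0.N1=(alive,v0) N0.N2=(alive,v0) N0.N3=(alive,v0)
Op 7: gossip N1<->N2 -> N1.N0=(suspect,v2) N1.N1=(alive,v0) N1.N2=(alive,v0) N1.N3=(alive,v0) | N2.N0=(suspect,v2) N2.N1=(alive,v0) N2.N2=(alive,v0) N2.N3=(alive,v0)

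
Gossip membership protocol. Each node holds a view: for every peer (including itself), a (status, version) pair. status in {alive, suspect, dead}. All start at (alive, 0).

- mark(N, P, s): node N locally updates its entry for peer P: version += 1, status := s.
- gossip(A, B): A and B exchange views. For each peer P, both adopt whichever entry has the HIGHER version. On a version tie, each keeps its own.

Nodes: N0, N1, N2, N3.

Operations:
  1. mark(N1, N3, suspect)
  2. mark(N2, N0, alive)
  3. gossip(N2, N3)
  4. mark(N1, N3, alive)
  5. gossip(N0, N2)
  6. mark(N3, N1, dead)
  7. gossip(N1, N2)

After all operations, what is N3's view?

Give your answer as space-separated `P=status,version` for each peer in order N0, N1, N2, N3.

Answer: N0=alive,1 N1=dead,1 N2=alive,0 N3=alive,0

Derivation:
Op 1: N1 marks N3=suspect -> (suspect,v1)
Op 2: N2 marks N0=alive -> (alive,v1)
Op 3: gossip N2<->N3 -> N2.N0=(alive,v1) N2.N1=(alive,v0) N2.N2=(alive,v0) N2.N3=(alive,v0) | N3.N0=(alive,v1) N3.N1=(alive,v0) N3.N2=(alive,v0) N3.N3=(alive,v0)
Op 4: N1 marks N3=alive -> (alive,v2)
Op 5: gossip N0<->N2 -> N0.N0=(alive,v1) N0.N1=(alive,v0) N0.N2=(alive,v0) N0.N3=(alive,v0) | N2.N0=(alive,v1) N2.N1=(alive,v0) N2.N2=(alive,v0) N2.N3=(alive,v0)
Op 6: N3 marks N1=dead -> (dead,v1)
Op 7: gossip N1<->N2 -> N1.N0=(alive,v1) N1.N1=(alive,v0) N1.N2=(alive,v0) N1.N3=(alive,v2) | N2.N0=(alive,v1) N2.N1=(alive,v0) N2.N2=(alive,v0) N2.N3=(alive,v2)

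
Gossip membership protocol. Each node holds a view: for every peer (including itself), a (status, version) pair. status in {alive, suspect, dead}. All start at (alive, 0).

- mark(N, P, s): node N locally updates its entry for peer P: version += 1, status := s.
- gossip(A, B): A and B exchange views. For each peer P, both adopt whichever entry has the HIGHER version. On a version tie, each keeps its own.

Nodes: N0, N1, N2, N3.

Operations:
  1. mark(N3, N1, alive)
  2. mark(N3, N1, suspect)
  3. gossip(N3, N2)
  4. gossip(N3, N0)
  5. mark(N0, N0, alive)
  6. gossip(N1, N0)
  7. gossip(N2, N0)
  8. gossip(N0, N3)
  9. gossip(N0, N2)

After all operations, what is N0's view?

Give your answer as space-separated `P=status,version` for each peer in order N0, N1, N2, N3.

Op 1: N3 marks N1=alive -> (alive,v1)
Op 2: N3 marks N1=suspect -> (suspect,v2)
Op 3: gossip N3<->N2 -> N3.N0=(alive,v0) N3.N1=(suspect,v2) N3.N2=(alive,v0) N3.N3=(alive,v0) | N2.N0=(alive,v0) N2.N1=(suspect,v2) N2.N2=(alive,v0) N2.N3=(alive,v0)
Op 4: gossip N3<->N0 -> N3.N0=(alive,v0) N3.N1=(suspect,v2) N3.N2=(alive,v0) N3.N3=(alive,v0) | N0.N0=(alive,v0) N0.N1=(suspect,v2) N0.N2=(alive,v0) N0.N3=(alive,v0)
Op 5: N0 marks N0=alive -> (alive,v1)
Op 6: gossip N1<->N0 -> N1.N0=(alive,v1) N1.N1=(suspect,v2) N1.N2=(alive,v0) N1.N3=(alive,v0) | N0.N0=(alive,v1) N0.N1=(suspect,v2) N0.N2=(alive,v0) N0.N3=(alive,v0)
Op 7: gossip N2<->N0 -> N2.N0=(alive,v1) N2.N1=(suspect,v2) N2.N2=(alive,v0) N2.N3=(alive,v0) | N0.N0=(alive,v1) N0.N1=(suspect,v2) N0.N2=(alive,v0) N0.N3=(alive,v0)
Op 8: gossip N0<->N3 -> N0.N0=(alive,v1) N0.N1=(suspect,v2) N0.N2=(alive,v0) N0.N3=(alive,v0) | N3.N0=(alive,v1) N3.N1=(suspect,v2) N3.N2=(alive,v0) N3.N3=(alive,v0)
Op 9: gossip N0<->N2 -> N0.N0=(alive,v1) N0.N1=(suspect,v2) N0.N2=(alive,v0) N0.N3=(alive,v0) | N2.N0=(alive,v1) N2.N1=(suspect,v2) N2.N2=(alive,v0) N2.N3=(alive,v0)

Answer: N0=alive,1 N1=suspect,2 N2=alive,0 N3=alive,0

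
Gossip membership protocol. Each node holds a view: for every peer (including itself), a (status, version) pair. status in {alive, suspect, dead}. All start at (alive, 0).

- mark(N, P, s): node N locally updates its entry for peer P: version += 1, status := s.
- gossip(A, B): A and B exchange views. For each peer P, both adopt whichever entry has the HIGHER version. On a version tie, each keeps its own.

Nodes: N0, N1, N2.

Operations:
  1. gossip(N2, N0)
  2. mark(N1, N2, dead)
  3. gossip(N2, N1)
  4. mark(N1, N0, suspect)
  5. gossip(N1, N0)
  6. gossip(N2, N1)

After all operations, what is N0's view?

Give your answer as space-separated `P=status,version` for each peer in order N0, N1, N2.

Op 1: gossip N2<->N0 -> N2.N0=(alive,v0) N2.N1=(alive,v0) N2.N2=(alive,v0) | N0.N0=(alive,v0) N0.N1=(alive,v0) N0.N2=(alive,v0)
Op 2: N1 marks N2=dead -> (dead,v1)
Op 3: gossip N2<->N1 -> N2.N0=(alive,v0) N2.N1=(alive,v0) N2.N2=(dead,v1) | N1.N0=(alive,v0) N1.N1=(alive,v0) N1.N2=(dead,v1)
Op 4: N1 marks N0=suspect -> (suspect,v1)
Op 5: gossip N1<->N0 -> N1.N0=(suspect,v1) N1.N1=(alive,v0) N1.N2=(dead,v1) | N0.N0=(suspect,v1) N0.N1=(alive,v0) N0.N2=(dead,v1)
Op 6: gossip N2<->N1 -> N2.N0=(suspect,v1) N2.N1=(alive,v0) N2.N2=(dead,v1) | N1.N0=(suspect,v1) N1.N1=(alive,v0) N1.N2=(dead,v1)

Answer: N0=suspect,1 N1=alive,0 N2=dead,1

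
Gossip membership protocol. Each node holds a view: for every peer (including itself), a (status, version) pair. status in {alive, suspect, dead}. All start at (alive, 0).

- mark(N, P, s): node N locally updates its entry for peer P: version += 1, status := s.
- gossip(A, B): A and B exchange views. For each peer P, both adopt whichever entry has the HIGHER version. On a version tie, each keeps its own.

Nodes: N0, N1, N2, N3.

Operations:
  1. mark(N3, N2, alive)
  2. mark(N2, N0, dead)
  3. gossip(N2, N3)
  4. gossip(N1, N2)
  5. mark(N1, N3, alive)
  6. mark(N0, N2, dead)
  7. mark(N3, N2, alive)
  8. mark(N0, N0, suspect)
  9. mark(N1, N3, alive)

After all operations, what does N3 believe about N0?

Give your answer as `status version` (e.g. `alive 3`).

Op 1: N3 marks N2=alive -> (alive,v1)
Op 2: N2 marks N0=dead -> (dead,v1)
Op 3: gossip N2<->N3 -> N2.N0=(dead,v1) N2.N1=(alive,v0) N2.N2=(alive,v1) N2.N3=(alive,v0) | N3.N0=(dead,v1) N3.N1=(alive,v0) N3.N2=(alive,v1) N3.N3=(alive,v0)
Op 4: gossip N1<->N2 -> N1.N0=(dead,v1) N1.N1=(alive,v0) N1.N2=(alive,v1) N1.N3=(alive,v0) | N2.N0=(dead,v1) N2.N1=(alive,v0) N2.N2=(alive,v1) N2.N3=(alive,v0)
Op 5: N1 marks N3=alive -> (alive,v1)
Op 6: N0 marks N2=dead -> (dead,v1)
Op 7: N3 marks N2=alive -> (alive,v2)
Op 8: N0 marks N0=suspect -> (suspect,v1)
Op 9: N1 marks N3=alive -> (alive,v2)

Answer: dead 1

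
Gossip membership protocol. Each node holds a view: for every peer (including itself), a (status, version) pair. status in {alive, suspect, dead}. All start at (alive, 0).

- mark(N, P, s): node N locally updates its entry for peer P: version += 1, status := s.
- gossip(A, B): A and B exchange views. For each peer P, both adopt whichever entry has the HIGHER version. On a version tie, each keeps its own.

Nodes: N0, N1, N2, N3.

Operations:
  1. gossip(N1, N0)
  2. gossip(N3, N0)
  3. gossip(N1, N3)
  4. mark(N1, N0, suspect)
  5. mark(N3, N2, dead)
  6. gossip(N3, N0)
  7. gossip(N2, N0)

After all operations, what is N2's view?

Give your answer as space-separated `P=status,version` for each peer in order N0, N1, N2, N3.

Op 1: gossip N1<->N0 -> N1.N0=(alive,v0) N1.N1=(alive,v0) N1.N2=(alive,v0) N1.N3=(alive,v0) | N0.N0=(alive,v0) N0.N1=(alive,v0) N0.N2=(alive,v0) N0.N3=(alive,v0)
Op 2: gossip N3<->N0 -> N3.N0=(alive,v0) N3.N1=(alive,v0) N3.N2=(alive,v0) N3.N3=(alive,v0) | N0.N0=(alive,v0) N0.N1=(alive,v0) N0.N2=(alive,v0) N0.N3=(alive,v0)
Op 3: gossip N1<->N3 -> N1.N0=(alive,v0) N1.N1=(alive,v0) N1.N2=(alive,v0) N1.N3=(alive,v0) | N3.N0=(alive,v0) N3.N1=(alive,v0) N3.N2=(alive,v0) N3.N3=(alive,v0)
Op 4: N1 marks N0=suspect -> (suspect,v1)
Op 5: N3 marks N2=dead -> (dead,v1)
Op 6: gossip N3<->N0 -> N3.N0=(alive,v0) N3.N1=(alive,v0) N3.N2=(dead,v1) N3.N3=(alive,v0) | N0.N0=(alive,v0) N0.N1=(alive,v0) N0.N2=(dead,v1) N0.N3=(alive,v0)
Op 7: gossip N2<->N0 -> N2.N0=(alive,v0) N2.N1=(alive,v0) N2.N2=(dead,v1) N2.N3=(alive,v0) | N0.N0=(alive,v0) N0.N1=(alive,v0) N0.N2=(dead,v1) N0.N3=(alive,v0)

Answer: N0=alive,0 N1=alive,0 N2=dead,1 N3=alive,0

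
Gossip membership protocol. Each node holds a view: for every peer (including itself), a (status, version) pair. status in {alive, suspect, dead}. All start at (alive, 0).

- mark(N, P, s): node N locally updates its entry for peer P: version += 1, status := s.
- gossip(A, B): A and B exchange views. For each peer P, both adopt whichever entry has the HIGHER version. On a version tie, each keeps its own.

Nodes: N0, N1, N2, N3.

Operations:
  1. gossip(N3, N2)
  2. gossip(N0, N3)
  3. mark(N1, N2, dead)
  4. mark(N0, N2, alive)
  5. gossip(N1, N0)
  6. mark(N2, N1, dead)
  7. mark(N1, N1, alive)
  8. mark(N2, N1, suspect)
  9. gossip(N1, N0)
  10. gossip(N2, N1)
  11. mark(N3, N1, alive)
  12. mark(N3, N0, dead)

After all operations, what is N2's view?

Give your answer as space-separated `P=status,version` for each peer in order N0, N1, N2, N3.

Answer: N0=alive,0 N1=suspect,2 N2=dead,1 N3=alive,0

Derivation:
Op 1: gossip N3<->N2 -> N3.N0=(alive,v0) N3.N1=(alive,v0) N3.N2=(alive,v0) N3.N3=(alive,v0) | N2.N0=(alive,v0) N2.N1=(alive,v0) N2.N2=(alive,v0) N2.N3=(alive,v0)
Op 2: gossip N0<->N3 -> N0.N0=(alive,v0) N0.N1=(alive,v0) N0.N2=(alive,v0) N0.N3=(alive,v0) | N3.N0=(alive,v0) N3.N1=(alive,v0) N3.N2=(alive,v0) N3.N3=(alive,v0)
Op 3: N1 marks N2=dead -> (dead,v1)
Op 4: N0 marks N2=alive -> (alive,v1)
Op 5: gossip N1<->N0 -> N1.N0=(alive,v0) N1.N1=(alive,v0) N1.N2=(dead,v1) N1.N3=(alive,v0) | N0.N0=(alive,v0) N0.N1=(alive,v0) N0.N2=(alive,v1) N0.N3=(alive,v0)
Op 6: N2 marks N1=dead -> (dead,v1)
Op 7: N1 marks N1=alive -> (alive,v1)
Op 8: N2 marks N1=suspect -> (suspect,v2)
Op 9: gossip N1<->N0 -> N1.N0=(alive,v0) N1.N1=(alive,v1) N1.N2=(dead,v1) N1.N3=(alive,v0) | N0.N0=(alive,v0) N0.N1=(alive,v1) N0.N2=(alive,v1) N0.N3=(alive,v0)
Op 10: gossip N2<->N1 -> N2.N0=(alive,v0) N2.N1=(suspect,v2) N2.N2=(dead,v1) N2.N3=(alive,v0) | N1.N0=(alive,v0) N1.N1=(suspect,v2) N1.N2=(dead,v1) N1.N3=(alive,v0)
Op 11: N3 marks N1=alive -> (alive,v1)
Op 12: N3 marks N0=dead -> (dead,v1)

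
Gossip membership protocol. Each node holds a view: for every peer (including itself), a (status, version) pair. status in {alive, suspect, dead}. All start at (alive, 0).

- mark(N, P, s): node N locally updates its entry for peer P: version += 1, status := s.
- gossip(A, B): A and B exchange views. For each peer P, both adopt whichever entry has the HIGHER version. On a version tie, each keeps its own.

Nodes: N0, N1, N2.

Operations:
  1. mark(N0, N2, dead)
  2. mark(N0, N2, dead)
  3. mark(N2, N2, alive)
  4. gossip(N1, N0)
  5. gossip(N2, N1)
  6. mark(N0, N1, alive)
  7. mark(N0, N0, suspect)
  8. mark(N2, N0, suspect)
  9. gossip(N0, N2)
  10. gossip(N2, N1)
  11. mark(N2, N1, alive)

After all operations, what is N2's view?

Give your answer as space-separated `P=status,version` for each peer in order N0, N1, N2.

Answer: N0=suspect,1 N1=alive,2 N2=dead,2

Derivation:
Op 1: N0 marks N2=dead -> (dead,v1)
Op 2: N0 marks N2=dead -> (dead,v2)
Op 3: N2 marks N2=alive -> (alive,v1)
Op 4: gossip N1<->N0 -> N1.N0=(alive,v0) N1.N1=(alive,v0) N1.N2=(dead,v2) | N0.N0=(alive,v0) N0.N1=(alive,v0) N0.N2=(dead,v2)
Op 5: gossip N2<->N1 -> N2.N0=(alive,v0) N2.N1=(alive,v0) N2.N2=(dead,v2) | N1.N0=(alive,v0) N1.N1=(alive,v0) N1.N2=(dead,v2)
Op 6: N0 marks N1=alive -> (alive,v1)
Op 7: N0 marks N0=suspect -> (suspect,v1)
Op 8: N2 marks N0=suspect -> (suspect,v1)
Op 9: gossip N0<->N2 -> N0.N0=(suspect,v1) N0.N1=(alive,v1) N0.N2=(dead,v2) | N2.N0=(suspect,v1) N2.N1=(alive,v1) N2.N2=(dead,v2)
Op 10: gossip N2<->N1 -> N2.N0=(suspect,v1) N2.N1=(alive,v1) N2.N2=(dead,v2) | N1.N0=(suspect,v1) N1.N1=(alive,v1) N1.N2=(dead,v2)
Op 11: N2 marks N1=alive -> (alive,v2)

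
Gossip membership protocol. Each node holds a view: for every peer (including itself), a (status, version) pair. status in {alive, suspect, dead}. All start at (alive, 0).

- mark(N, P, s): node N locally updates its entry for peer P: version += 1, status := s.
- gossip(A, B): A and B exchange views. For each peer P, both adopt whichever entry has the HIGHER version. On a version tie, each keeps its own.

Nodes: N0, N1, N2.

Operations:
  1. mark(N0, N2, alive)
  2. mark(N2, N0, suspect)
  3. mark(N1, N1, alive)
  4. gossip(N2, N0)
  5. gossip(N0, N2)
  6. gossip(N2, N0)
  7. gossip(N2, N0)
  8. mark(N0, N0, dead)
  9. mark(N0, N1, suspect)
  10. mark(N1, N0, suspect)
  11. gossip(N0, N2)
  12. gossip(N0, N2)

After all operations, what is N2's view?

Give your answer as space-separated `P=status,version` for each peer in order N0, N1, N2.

Op 1: N0 marks N2=alive -> (alive,v1)
Op 2: N2 marks N0=suspect -> (suspect,v1)
Op 3: N1 marks N1=alive -> (alive,v1)
Op 4: gossip N2<->N0 -> N2.N0=(suspect,v1) N2.N1=(alive,v0) N2.N2=(alive,v1) | N0.N0=(suspect,v1) N0.N1=(alive,v0) N0.N2=(alive,v1)
Op 5: gossip N0<->N2 -> N0.N0=(suspect,v1) N0.N1=(alive,v0) N0.N2=(alive,v1) | N2.N0=(suspect,v1) N2.N1=(alive,v0) N2.N2=(alive,v1)
Op 6: gossip N2<->N0 -> N2.N0=(suspect,v1) N2.N1=(alive,v0) N2.N2=(alive,v1) | N0.N0=(suspect,v1) N0.N1=(alive,v0) N0.N2=(alive,v1)
Op 7: gossip N2<->N0 -> N2.N0=(suspect,v1) N2.N1=(alive,v0) N2.N2=(alive,v1) | N0.N0=(suspect,v1) N0.N1=(alive,v0) N0.N2=(alive,v1)
Op 8: N0 marks N0=dead -> (dead,v2)
Op 9: N0 marks N1=suspect -> (suspect,v1)
Op 10: N1 marks N0=suspect -> (suspect,v1)
Op 11: gossip N0<->N2 -> N0.N0=(dead,v2) N0.N1=(suspect,v1) N0.N2=(alive,v1) | N2.N0=(dead,v2) N2.N1=(suspect,v1) N2.N2=(alive,v1)
Op 12: gossip N0<->N2 -> N0.N0=(dead,v2) N0.N1=(suspect,v1) N0.N2=(alive,v1) | N2.N0=(dead,v2) N2.N1=(suspect,v1) N2.N2=(alive,v1)

Answer: N0=dead,2 N1=suspect,1 N2=alive,1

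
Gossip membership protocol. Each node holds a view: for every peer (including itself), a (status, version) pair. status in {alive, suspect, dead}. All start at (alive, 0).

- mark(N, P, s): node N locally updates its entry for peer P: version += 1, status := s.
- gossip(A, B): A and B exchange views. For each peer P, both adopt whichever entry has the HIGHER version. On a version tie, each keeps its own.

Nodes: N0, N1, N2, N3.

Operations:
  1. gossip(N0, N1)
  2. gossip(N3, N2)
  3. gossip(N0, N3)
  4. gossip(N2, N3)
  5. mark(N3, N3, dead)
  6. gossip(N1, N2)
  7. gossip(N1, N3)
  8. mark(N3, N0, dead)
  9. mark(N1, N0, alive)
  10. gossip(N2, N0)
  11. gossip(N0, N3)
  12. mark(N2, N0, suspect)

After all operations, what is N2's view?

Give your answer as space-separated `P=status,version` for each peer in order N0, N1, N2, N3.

Answer: N0=suspect,1 N1=alive,0 N2=alive,0 N3=alive,0

Derivation:
Op 1: gossip N0<->N1 -> N0.N0=(alive,v0) N0.N1=(alive,v0) N0.N2=(alive,v0) N0.N3=(alive,v0) | N1.N0=(alive,v0) N1.N1=(alive,v0) N1.N2=(alive,v0) N1.N3=(alive,v0)
Op 2: gossip N3<->N2 -> N3.N0=(alive,v0) N3.N1=(alive,v0) N3.N2=(alive,v0) N3.N3=(alive,v0) | N2.N0=(alive,v0) N2.N1=(alive,v0) N2.N2=(alive,v0) N2.N3=(alive,v0)
Op 3: gossip N0<->N3 -> N0.N0=(alive,v0) N0.N1=(alive,v0) N0.N2=(alive,v0) N0.N3=(alive,v0) | N3.N0=(alive,v0) N3.N1=(alive,v0) N3.N2=(alive,v0) N3.N3=(alive,v0)
Op 4: gossip N2<->N3 -> N2.N0=(alive,v0) N2.N1=(alive,v0) N2.N2=(alive,v0) N2.N3=(alive,v0) | N3.N0=(alive,v0) N3.N1=(alive,v0) N3.N2=(alive,v0) N3.N3=(alive,v0)
Op 5: N3 marks N3=dead -> (dead,v1)
Op 6: gossip N1<->N2 -> N1.N0=(alive,v0) N1.N1=(alive,v0) N1.N2=(alive,v0) N1.N3=(alive,v0) | N2.N0=(alive,v0) N2.N1=(alive,v0) N2.N2=(alive,v0) N2.N3=(alive,v0)
Op 7: gossip N1<->N3 -> N1.N0=(alive,v0) N1.N1=(alive,v0) N1.N2=(alive,v0) N1.N3=(dead,v1) | N3.N0=(alive,v0) N3.N1=(alive,v0) N3.N2=(alive,v0) N3.N3=(dead,v1)
Op 8: N3 marks N0=dead -> (dead,v1)
Op 9: N1 marks N0=alive -> (alive,v1)
Op 10: gossip N2<->N0 -> N2.N0=(alive,v0) N2.N1=(alive,v0) N2.N2=(alive,v0) N2.N3=(alive,v0) | N0.N0=(alive,v0) N0.N1=(alive,v0) N0.N2=(alive,v0) N0.N3=(alive,v0)
Op 11: gossip N0<->N3 -> N0.N0=(dead,v1) N0.N1=(alive,v0) N0.N2=(alive,v0) N0.N3=(dead,v1) | N3.N0=(dead,v1) N3.N1=(alive,v0) N3.N2=(alive,v0) N3.N3=(dead,v1)
Op 12: N2 marks N0=suspect -> (suspect,v1)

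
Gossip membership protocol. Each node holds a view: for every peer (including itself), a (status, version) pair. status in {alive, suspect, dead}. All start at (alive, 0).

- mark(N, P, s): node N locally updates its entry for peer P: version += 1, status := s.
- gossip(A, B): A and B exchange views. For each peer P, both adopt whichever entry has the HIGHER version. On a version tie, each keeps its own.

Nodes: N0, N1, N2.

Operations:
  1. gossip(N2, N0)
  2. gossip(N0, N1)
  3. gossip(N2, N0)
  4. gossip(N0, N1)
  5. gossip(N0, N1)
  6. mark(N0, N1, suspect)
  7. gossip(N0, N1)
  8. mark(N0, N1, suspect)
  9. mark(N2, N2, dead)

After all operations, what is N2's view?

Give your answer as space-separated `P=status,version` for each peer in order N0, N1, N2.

Op 1: gossip N2<->N0 -> N2.N0=(alive,v0) N2.N1=(alive,v0) N2.N2=(alive,v0) | N0.N0=(alive,v0) N0.N1=(alive,v0) N0.N2=(alive,v0)
Op 2: gossip N0<->N1 -> N0.N0=(alive,v0) N0.N1=(alive,v0) N0.N2=(alive,v0) | N1.N0=(alive,v0) N1.N1=(alive,v0) N1.N2=(alive,v0)
Op 3: gossip N2<->N0 -> N2.N0=(alive,v0) N2.N1=(alive,v0) N2.N2=(alive,v0) | N0.N0=(alive,v0) N0.N1=(alive,v0) N0.N2=(alive,v0)
Op 4: gossip N0<->N1 -> N0.N0=(alive,v0) N0.N1=(alive,v0) N0.N2=(alive,v0) | N1.N0=(alive,v0) N1.N1=(alive,v0) N1.N2=(alive,v0)
Op 5: gossip N0<->N1 -> N0.N0=(alive,v0) N0.N1=(alive,v0) N0.N2=(alive,v0) | N1.N0=(alive,v0) N1.N1=(alive,v0) N1.N2=(alive,v0)
Op 6: N0 marks N1=suspect -> (suspect,v1)
Op 7: gossip N0<->N1 -> N0.N0=(alive,v0) N0.N1=(suspect,v1) N0.N2=(alive,v0) | N1.N0=(alive,v0) N1.N1=(suspect,v1) N1.N2=(alive,v0)
Op 8: N0 marks N1=suspect -> (suspect,v2)
Op 9: N2 marks N2=dead -> (dead,v1)

Answer: N0=alive,0 N1=alive,0 N2=dead,1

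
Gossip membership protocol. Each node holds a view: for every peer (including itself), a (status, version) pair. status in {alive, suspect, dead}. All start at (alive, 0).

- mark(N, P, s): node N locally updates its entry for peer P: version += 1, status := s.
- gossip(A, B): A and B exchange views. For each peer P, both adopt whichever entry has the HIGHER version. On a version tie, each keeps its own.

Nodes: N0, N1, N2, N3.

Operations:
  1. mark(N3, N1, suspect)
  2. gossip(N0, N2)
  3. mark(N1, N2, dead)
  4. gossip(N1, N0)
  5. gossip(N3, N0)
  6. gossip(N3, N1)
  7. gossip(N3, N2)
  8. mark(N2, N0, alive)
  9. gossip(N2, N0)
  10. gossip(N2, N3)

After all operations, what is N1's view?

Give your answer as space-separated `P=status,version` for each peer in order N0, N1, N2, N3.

Op 1: N3 marks N1=suspect -> (suspect,v1)
Op 2: gossip N0<->N2 -> N0.N0=(alive,v0) N0.N1=(alive,v0) N0.N2=(alive,v0) N0.N3=(alive,v0) | N2.N0=(alive,v0) N2.N1=(alive,v0) N2.N2=(alive,v0) N2.N3=(alive,v0)
Op 3: N1 marks N2=dead -> (dead,v1)
Op 4: gossip N1<->N0 -> N1.N0=(alive,v0) N1.N1=(alive,v0) N1.N2=(dead,v1) N1.N3=(alive,v0) | N0.N0=(alive,v0) N0.N1=(alive,v0) N0.N2=(dead,v1) N0.N3=(alive,v0)
Op 5: gossip N3<->N0 -> N3.N0=(alive,v0) N3.N1=(suspect,v1) N3.N2=(dead,v1) N3.N3=(alive,v0) | N0.N0=(alive,v0) N0.N1=(suspect,v1) N0.N2=(dead,v1) N0.N3=(alive,v0)
Op 6: gossip N3<->N1 -> N3.N0=(alive,v0) N3.N1=(suspect,v1) N3.N2=(dead,v1) N3.N3=(alive,v0) | N1.N0=(alive,v0) N1.N1=(suspect,v1) N1.N2=(dead,v1) N1.N3=(alive,v0)
Op 7: gossip N3<->N2 -> N3.N0=(alive,v0) N3.N1=(suspect,v1) N3.N2=(dead,v1) N3.N3=(alive,v0) | N2.N0=(alive,v0) N2.N1=(suspect,v1) N2.N2=(dead,v1) N2.N3=(alive,v0)
Op 8: N2 marks N0=alive -> (alive,v1)
Op 9: gossip N2<->N0 -> N2.N0=(alive,v1) N2.N1=(suspect,v1) N2.N2=(dead,v1) N2.N3=(alive,v0) | N0.N0=(alive,v1) N0.N1=(suspect,v1) N0.N2=(dead,v1) N0.N3=(alive,v0)
Op 10: gossip N2<->N3 -> N2.N0=(alive,v1) N2.N1=(suspect,v1) N2.N2=(dead,v1) N2.N3=(alive,v0) | N3.N0=(alive,v1) N3.N1=(suspect,v1) N3.N2=(dead,v1) N3.N3=(alive,v0)

Answer: N0=alive,0 N1=suspect,1 N2=dead,1 N3=alive,0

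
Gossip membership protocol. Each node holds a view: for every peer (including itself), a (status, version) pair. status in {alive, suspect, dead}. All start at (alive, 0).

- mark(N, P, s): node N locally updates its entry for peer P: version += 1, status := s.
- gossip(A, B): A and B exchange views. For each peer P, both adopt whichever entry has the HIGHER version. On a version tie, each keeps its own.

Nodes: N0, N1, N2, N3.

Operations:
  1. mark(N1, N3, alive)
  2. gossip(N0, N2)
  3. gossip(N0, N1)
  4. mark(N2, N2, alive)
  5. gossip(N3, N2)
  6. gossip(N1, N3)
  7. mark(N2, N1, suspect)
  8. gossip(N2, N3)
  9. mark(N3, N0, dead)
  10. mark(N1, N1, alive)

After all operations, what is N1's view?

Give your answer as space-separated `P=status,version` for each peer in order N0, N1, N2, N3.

Op 1: N1 marks N3=alive -> (alive,v1)
Op 2: gossip N0<->N2 -> N0.N0=(alive,v0) N0.N1=(alive,v0) N0.N2=(alive,v0) N0.N3=(alive,v0) | N2.N0=(alive,v0) N2.N1=(alive,v0) N2.N2=(alive,v0) N2.N3=(alive,v0)
Op 3: gossip N0<->N1 -> N0.N0=(alive,v0) N0.N1=(alive,v0) N0.N2=(alive,v0) N0.N3=(alive,v1) | N1.N0=(alive,v0) N1.N1=(alive,v0) N1.N2=(alive,v0) N1.N3=(alive,v1)
Op 4: N2 marks N2=alive -> (alive,v1)
Op 5: gossip N3<->N2 -> N3.N0=(alive,v0) N3.N1=(alive,v0) N3.N2=(alive,v1) N3.N3=(alive,v0) | N2.N0=(alive,v0) N2.N1=(alive,v0) N2.N2=(alive,v1) N2.N3=(alive,v0)
Op 6: gossip N1<->N3 -> N1.N0=(alive,v0) N1.N1=(alive,v0) N1.N2=(alive,v1) N1.N3=(alive,v1) | N3.N0=(alive,v0) N3.N1=(alive,v0) N3.N2=(alive,v1) N3.N3=(alive,v1)
Op 7: N2 marks N1=suspect -> (suspect,v1)
Op 8: gossip N2<->N3 -> N2.N0=(alive,v0) N2.N1=(suspect,v1) N2.N2=(alive,v1) N2.N3=(alive,v1) | N3.N0=(alive,v0) N3.N1=(suspect,v1) N3.N2=(alive,v1) N3.N3=(alive,v1)
Op 9: N3 marks N0=dead -> (dead,v1)
Op 10: N1 marks N1=alive -> (alive,v1)

Answer: N0=alive,0 N1=alive,1 N2=alive,1 N3=alive,1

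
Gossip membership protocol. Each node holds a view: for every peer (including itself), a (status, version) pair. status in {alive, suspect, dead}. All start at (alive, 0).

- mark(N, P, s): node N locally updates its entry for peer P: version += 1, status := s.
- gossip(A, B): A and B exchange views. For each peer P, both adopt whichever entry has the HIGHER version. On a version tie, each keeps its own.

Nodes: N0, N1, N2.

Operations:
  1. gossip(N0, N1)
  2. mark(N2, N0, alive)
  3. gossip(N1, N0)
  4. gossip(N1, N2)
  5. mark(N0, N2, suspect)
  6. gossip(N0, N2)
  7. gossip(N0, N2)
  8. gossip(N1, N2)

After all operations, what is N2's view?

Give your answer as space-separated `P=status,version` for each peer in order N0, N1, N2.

Answer: N0=alive,1 N1=alive,0 N2=suspect,1

Derivation:
Op 1: gossip N0<->N1 -> N0.N0=(alive,v0) N0.N1=(alive,v0) N0.N2=(alive,v0) | N1.N0=(alive,v0) N1.N1=(alive,v0) N1.N2=(alive,v0)
Op 2: N2 marks N0=alive -> (alive,v1)
Op 3: gossip N1<->N0 -> N1.N0=(alive,v0) N1.N1=(alive,v0) N1.N2=(alive,v0) | N0.N0=(alive,v0) N0.N1=(alive,v0) N0.N2=(alive,v0)
Op 4: gossip N1<->N2 -> N1.N0=(alive,v1) N1.N1=(alive,v0) N1.N2=(alive,v0) | N2.N0=(alive,v1) N2.N1=(alive,v0) N2.N2=(alive,v0)
Op 5: N0 marks N2=suspect -> (suspect,v1)
Op 6: gossip N0<->N2 -> N0.N0=(alive,v1) N0.N1=(alive,v0) N0.N2=(suspect,v1) | N2.N0=(alive,v1) N2.N1=(alive,v0) N2.N2=(suspect,v1)
Op 7: gossip N0<->N2 -> N0.N0=(alive,v1) N0.N1=(alive,v0) N0.N2=(suspect,v1) | N2.N0=(alive,v1) N2.N1=(alive,v0) N2.N2=(suspect,v1)
Op 8: gossip N1<->N2 -> N1.N0=(alive,v1) N1.N1=(alive,v0) N1.N2=(suspect,v1) | N2.N0=(alive,v1) N2.N1=(alive,v0) N2.N2=(suspect,v1)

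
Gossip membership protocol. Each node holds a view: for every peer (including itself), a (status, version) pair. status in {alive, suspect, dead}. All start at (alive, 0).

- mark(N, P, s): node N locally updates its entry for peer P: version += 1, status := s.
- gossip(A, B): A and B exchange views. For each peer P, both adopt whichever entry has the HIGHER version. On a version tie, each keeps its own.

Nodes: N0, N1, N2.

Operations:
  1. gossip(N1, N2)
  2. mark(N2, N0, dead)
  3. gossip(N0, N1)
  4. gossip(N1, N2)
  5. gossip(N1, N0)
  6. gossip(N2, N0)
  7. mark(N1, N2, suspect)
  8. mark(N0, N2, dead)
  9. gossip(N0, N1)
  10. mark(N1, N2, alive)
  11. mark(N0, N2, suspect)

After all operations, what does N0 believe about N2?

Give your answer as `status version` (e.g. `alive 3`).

Op 1: gossip N1<->N2 -> N1.N0=(alive,v0) N1.N1=(alive,v0) N1.N2=(alive,v0) | N2.N0=(alive,v0) N2.N1=(alive,v0) N2.N2=(alive,v0)
Op 2: N2 marks N0=dead -> (dead,v1)
Op 3: gossip N0<->N1 -> N0.N0=(alive,v0) N0.N1=(alive,v0) N0.N2=(alive,v0) | N1.N0=(alive,v0) N1.N1=(alive,v0) N1.N2=(alive,v0)
Op 4: gossip N1<->N2 -> N1.N0=(dead,v1) N1.N1=(alive,v0) N1.N2=(alive,v0) | N2.N0=(dead,v1) N2.N1=(alive,v0) N2.N2=(alive,v0)
Op 5: gossip N1<->N0 -> N1.N0=(dead,v1) N1.N1=(alive,v0) N1.N2=(alive,v0) | N0.N0=(dead,v1) N0.N1=(alive,v0) N0.N2=(alive,v0)
Op 6: gossip N2<->N0 -> N2.N0=(dead,v1) N2.N1=(alive,v0) N2.N2=(alive,v0) | N0.N0=(dead,v1) N0.N1=(alive,v0) N0.N2=(alive,v0)
Op 7: N1 marks N2=suspect -> (suspect,v1)
Op 8: N0 marks N2=dead -> (dead,v1)
Op 9: gossip N0<->N1 -> N0.N0=(dead,v1) N0.N1=(alive,v0) N0.N2=(dead,v1) | N1.N0=(dead,v1) N1.N1=(alive,v0) N1.N2=(suspect,v1)
Op 10: N1 marks N2=alive -> (alive,v2)
Op 11: N0 marks N2=suspect -> (suspect,v2)

Answer: suspect 2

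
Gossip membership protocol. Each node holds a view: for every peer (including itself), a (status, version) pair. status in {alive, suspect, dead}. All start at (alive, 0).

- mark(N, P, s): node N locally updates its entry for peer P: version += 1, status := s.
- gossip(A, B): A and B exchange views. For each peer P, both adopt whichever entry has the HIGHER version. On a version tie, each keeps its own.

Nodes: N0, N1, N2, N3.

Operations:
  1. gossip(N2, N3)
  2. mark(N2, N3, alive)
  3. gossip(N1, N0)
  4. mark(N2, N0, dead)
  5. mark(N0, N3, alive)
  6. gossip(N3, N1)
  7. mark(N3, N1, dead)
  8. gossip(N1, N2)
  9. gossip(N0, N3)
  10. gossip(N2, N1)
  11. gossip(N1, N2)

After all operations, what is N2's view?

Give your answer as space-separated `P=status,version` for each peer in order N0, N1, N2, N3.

Answer: N0=dead,1 N1=alive,0 N2=alive,0 N3=alive,1

Derivation:
Op 1: gossip N2<->N3 -> N2.N0=(alive,v0) N2.N1=(alive,v0) N2.N2=(alive,v0) N2.N3=(alive,v0) | N3.N0=(alive,v0) N3.N1=(alive,v0) N3.N2=(alive,v0) N3.N3=(alive,v0)
Op 2: N2 marks N3=alive -> (alive,v1)
Op 3: gossip N1<->N0 -> N1.N0=(alive,v0) N1.N1=(alive,v0) N1.N2=(alive,v0) N1.N3=(alive,v0) | N0.N0=(alive,v0) N0.N1=(alive,v0) N0.N2=(alive,v0) N0.N3=(alive,v0)
Op 4: N2 marks N0=dead -> (dead,v1)
Op 5: N0 marks N3=alive -> (alive,v1)
Op 6: gossip N3<->N1 -> N3.N0=(alive,v0) N3.N1=(alive,v0) N3.N2=(alive,v0) N3.N3=(alive,v0) | N1.N0=(alive,v0) N1.N1=(alive,v0) N1.N2=(alive,v0) N1.N3=(alive,v0)
Op 7: N3 marks N1=dead -> (dead,v1)
Op 8: gossip N1<->N2 -> N1.N0=(dead,v1) N1.N1=(alive,v0) N1.N2=(alive,v0) N1.N3=(alive,v1) | N2.N0=(dead,v1) N2.N1=(alive,v0) N2.N2=(alive,v0) N2.N3=(alive,v1)
Op 9: gossip N0<->N3 -> N0.N0=(alive,v0) N0.N1=(dead,v1) N0.N2=(alive,v0) N0.N3=(alive,v1) | N3.N0=(alive,v0) N3.N1=(dead,v1) N3.N2=(alive,v0) N3.N3=(alive,v1)
Op 10: gossip N2<->N1 -> N2.N0=(dead,v1) N2.N1=(alive,v0) N2.N2=(alive,v0) N2.N3=(alive,v1) | N1.N0=(dead,v1) N1.N1=(alive,v0) N1.N2=(alive,v0) N1.N3=(alive,v1)
Op 11: gossip N1<->N2 -> N1.N0=(dead,v1) N1.N1=(alive,v0) N1.N2=(alive,v0) N1.N3=(alive,v1) | N2.N0=(dead,v1) N2.N1=(alive,v0) N2.N2=(alive,v0) N2.N3=(alive,v1)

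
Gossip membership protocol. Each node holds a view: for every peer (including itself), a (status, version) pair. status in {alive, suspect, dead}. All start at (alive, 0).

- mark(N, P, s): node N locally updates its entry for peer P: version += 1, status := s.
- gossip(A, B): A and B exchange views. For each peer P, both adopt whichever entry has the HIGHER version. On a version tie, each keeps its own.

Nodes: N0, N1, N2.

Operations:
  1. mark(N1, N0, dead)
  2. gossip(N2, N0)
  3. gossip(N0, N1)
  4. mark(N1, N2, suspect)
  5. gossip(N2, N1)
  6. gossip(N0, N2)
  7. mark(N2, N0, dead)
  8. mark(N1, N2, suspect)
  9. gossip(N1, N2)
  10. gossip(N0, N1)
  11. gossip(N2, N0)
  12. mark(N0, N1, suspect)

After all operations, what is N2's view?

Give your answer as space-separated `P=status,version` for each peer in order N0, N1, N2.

Answer: N0=dead,2 N1=alive,0 N2=suspect,2

Derivation:
Op 1: N1 marks N0=dead -> (dead,v1)
Op 2: gossip N2<->N0 -> N2.N0=(alive,v0) N2.N1=(alive,v0) N2.N2=(alive,v0) | N0.N0=(alive,v0) N0.N1=(alive,v0) N0.N2=(alive,v0)
Op 3: gossip N0<->N1 -> N0.N0=(dead,v1) N0.N1=(alive,v0) N0.N2=(alive,v0) | N1.N0=(dead,v1) N1.N1=(alive,v0) N1.N2=(alive,v0)
Op 4: N1 marks N2=suspect -> (suspect,v1)
Op 5: gossip N2<->N1 -> N2.N0=(dead,v1) N2.N1=(alive,v0) N2.N2=(suspect,v1) | N1.N0=(dead,v1) N1.N1=(alive,v0) N1.N2=(suspect,v1)
Op 6: gossip N0<->N2 -> N0.N0=(dead,v1) N0.N1=(alive,v0) N0.N2=(suspect,v1) | N2.N0=(dead,v1) N2.N1=(alive,v0) N2.N2=(suspect,v1)
Op 7: N2 marks N0=dead -> (dead,v2)
Op 8: N1 marks N2=suspect -> (suspect,v2)
Op 9: gossip N1<->N2 -> N1.N0=(dead,v2) N1.N1=(alive,v0) N1.N2=(suspect,v2) | N2.N0=(dead,v2) N2.N1=(alive,v0) N2.N2=(suspect,v2)
Op 10: gossip N0<->N1 -> N0.N0=(dead,v2) N0.N1=(alive,v0) N0.N2=(suspect,v2) | N1.N0=(dead,v2) N1.N1=(alive,v0) N1.N2=(suspect,v2)
Op 11: gossip N2<->N0 -> N2.N0=(dead,v2) N2.N1=(alive,v0) N2.N2=(suspect,v2) | N0.N0=(dead,v2) N0.N1=(alive,v0) N0.N2=(suspect,v2)
Op 12: N0 marks N1=suspect -> (suspect,v1)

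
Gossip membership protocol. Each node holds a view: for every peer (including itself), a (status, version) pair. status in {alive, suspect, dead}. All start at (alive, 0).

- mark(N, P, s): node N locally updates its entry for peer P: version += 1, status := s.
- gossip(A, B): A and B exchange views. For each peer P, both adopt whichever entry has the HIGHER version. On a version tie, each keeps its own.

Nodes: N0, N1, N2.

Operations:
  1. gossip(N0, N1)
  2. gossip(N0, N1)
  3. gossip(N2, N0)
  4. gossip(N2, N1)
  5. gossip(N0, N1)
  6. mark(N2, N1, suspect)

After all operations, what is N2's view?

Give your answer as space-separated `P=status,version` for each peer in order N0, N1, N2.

Answer: N0=alive,0 N1=suspect,1 N2=alive,0

Derivation:
Op 1: gossip N0<->N1 -> N0.N0=(alive,v0) N0.N1=(alive,v0) N0.N2=(alive,v0) | N1.N0=(alive,v0) N1.N1=(alive,v0) N1.N2=(alive,v0)
Op 2: gossip N0<->N1 -> N0.N0=(alive,v0) N0.N1=(alive,v0) N0.N2=(alive,v0) | N1.N0=(alive,v0) N1.N1=(alive,v0) N1.N2=(alive,v0)
Op 3: gossip N2<->N0 -> N2.N0=(alive,v0) N2.N1=(alive,v0) N2.N2=(alive,v0) | N0.N0=(alive,v0) N0.N1=(alive,v0) N0.N2=(alive,v0)
Op 4: gossip N2<->N1 -> N2.N0=(alive,v0) N2.N1=(alive,v0) N2.N2=(alive,v0) | N1.N0=(alive,v0) N1.N1=(alive,v0) N1.N2=(alive,v0)
Op 5: gossip N0<->N1 -> N0.N0=(alive,v0) N0.N1=(alive,v0) N0.N2=(alive,v0) | N1.N0=(alive,v0) N1.N1=(alive,v0) N1.N2=(alive,v0)
Op 6: N2 marks N1=suspect -> (suspect,v1)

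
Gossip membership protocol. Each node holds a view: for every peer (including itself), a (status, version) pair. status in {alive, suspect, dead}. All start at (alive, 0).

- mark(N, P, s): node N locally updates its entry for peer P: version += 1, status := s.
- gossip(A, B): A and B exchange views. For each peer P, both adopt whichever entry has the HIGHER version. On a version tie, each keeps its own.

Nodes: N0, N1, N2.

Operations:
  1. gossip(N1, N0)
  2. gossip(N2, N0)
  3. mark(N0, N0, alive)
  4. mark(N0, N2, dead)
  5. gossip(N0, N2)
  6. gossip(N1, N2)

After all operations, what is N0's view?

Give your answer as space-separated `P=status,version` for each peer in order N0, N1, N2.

Answer: N0=alive,1 N1=alive,0 N2=dead,1

Derivation:
Op 1: gossip N1<->N0 -> N1.N0=(alive,v0) N1.N1=(alive,v0) N1.N2=(alive,v0) | N0.N0=(alive,v0) N0.N1=(alive,v0) N0.N2=(alive,v0)
Op 2: gossip N2<->N0 -> N2.N0=(alive,v0) N2.N1=(alive,v0) N2.N2=(alive,v0) | N0.N0=(alive,v0) N0.N1=(alive,v0) N0.N2=(alive,v0)
Op 3: N0 marks N0=alive -> (alive,v1)
Op 4: N0 marks N2=dead -> (dead,v1)
Op 5: gossip N0<->N2 -> N0.N0=(alive,v1) N0.N1=(alive,v0) N0.N2=(dead,v1) | N2.N0=(alive,v1) N2.N1=(alive,v0) N2.N2=(dead,v1)
Op 6: gossip N1<->N2 -> N1.N0=(alive,v1) N1.N1=(alive,v0) N1.N2=(dead,v1) | N2.N0=(alive,v1) N2.N1=(alive,v0) N2.N2=(dead,v1)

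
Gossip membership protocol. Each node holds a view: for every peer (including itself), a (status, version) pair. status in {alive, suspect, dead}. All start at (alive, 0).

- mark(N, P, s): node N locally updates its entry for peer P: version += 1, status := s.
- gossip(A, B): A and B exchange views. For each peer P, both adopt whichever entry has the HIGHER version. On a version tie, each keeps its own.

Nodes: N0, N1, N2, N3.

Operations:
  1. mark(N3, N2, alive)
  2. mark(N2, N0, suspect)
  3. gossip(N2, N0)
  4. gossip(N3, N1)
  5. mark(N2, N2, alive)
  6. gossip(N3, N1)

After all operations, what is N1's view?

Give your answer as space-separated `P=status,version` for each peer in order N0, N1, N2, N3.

Op 1: N3 marks N2=alive -> (alive,v1)
Op 2: N2 marks N0=suspect -> (suspect,v1)
Op 3: gossip N2<->N0 -> N2.N0=(suspect,v1) N2.N1=(alive,v0) N2.N2=(alive,v0) N2.N3=(alive,v0) | N0.N0=(suspect,v1) N0.N1=(alive,v0) N0.N2=(alive,v0) N0.N3=(alive,v0)
Op 4: gossip N3<->N1 -> N3.N0=(alive,v0) N3.N1=(alive,v0) N3.N2=(alive,v1) N3.N3=(alive,v0) | N1.N0=(alive,v0) N1.N1=(alive,v0) N1.N2=(alive,v1) N1.N3=(alive,v0)
Op 5: N2 marks N2=alive -> (alive,v1)
Op 6: gossip N3<->N1 -> N3.N0=(alive,v0) N3.N1=(alive,v0) N3.N2=(alive,v1) N3.N3=(alive,v0) | N1.N0=(alive,v0) N1.N1=(alive,v0) N1.N2=(alive,v1) N1.N3=(alive,v0)

Answer: N0=alive,0 N1=alive,0 N2=alive,1 N3=alive,0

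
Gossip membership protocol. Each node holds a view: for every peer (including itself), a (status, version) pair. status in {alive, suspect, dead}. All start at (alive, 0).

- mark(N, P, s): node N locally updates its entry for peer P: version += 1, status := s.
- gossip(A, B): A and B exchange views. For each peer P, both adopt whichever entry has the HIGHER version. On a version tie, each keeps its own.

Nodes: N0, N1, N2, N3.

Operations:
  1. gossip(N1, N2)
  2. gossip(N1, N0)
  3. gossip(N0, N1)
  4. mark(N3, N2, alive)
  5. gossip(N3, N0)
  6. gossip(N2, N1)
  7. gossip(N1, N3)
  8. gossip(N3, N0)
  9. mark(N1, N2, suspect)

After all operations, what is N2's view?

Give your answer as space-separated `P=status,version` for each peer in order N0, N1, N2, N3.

Answer: N0=alive,0 N1=alive,0 N2=alive,0 N3=alive,0

Derivation:
Op 1: gossip N1<->N2 -> N1.N0=(alive,v0) N1.N1=(alive,v0) N1.N2=(alive,v0) N1.N3=(alive,v0) | N2.N0=(alive,v0) N2.N1=(alive,v0) N2.N2=(alive,v0) N2.N3=(alive,v0)
Op 2: gossip N1<->N0 -> N1.N0=(alive,v0) N1.N1=(alive,v0) N1.N2=(alive,v0) N1.N3=(alive,v0) | N0.N0=(alive,v0) N0.N1=(alive,v0) N0.N2=(alive,v0) N0.N3=(alive,v0)
Op 3: gossip N0<->N1 -> N0.N0=(alive,v0) N0.N1=(alive,v0) N0.N2=(alive,v0) N0.N3=(alive,v0) | N1.N0=(alive,v0) N1.N1=(alive,v0) N1.N2=(alive,v0) N1.N3=(alive,v0)
Op 4: N3 marks N2=alive -> (alive,v1)
Op 5: gossip N3<->N0 -> N3.N0=(alive,v0) N3.N1=(alive,v0) N3.N2=(alive,v1) N3.N3=(alive,v0) | N0.N0=(alive,v0) N0.N1=(alive,v0) N0.N2=(alive,v1) N0.N3=(alive,v0)
Op 6: gossip N2<->N1 -> N2.N0=(alive,v0) N2.N1=(alive,v0) N2.N2=(alive,v0) N2.N3=(alive,v0) | N1.N0=(alive,v0) N1.N1=(alive,v0) N1.N2=(alive,v0) N1.N3=(alive,v0)
Op 7: gossip N1<->N3 -> N1.N0=(alive,v0) N1.N1=(alive,v0) N1.N2=(alive,v1) N1.N3=(alive,v0) | N3.N0=(alive,v0) N3.N1=(alive,v0) N3.N2=(alive,v1) N3.N3=(alive,v0)
Op 8: gossip N3<->N0 -> N3.N0=(alive,v0) N3.N1=(alive,v0) N3.N2=(alive,v1) N3.N3=(alive,v0) | N0.N0=(alive,v0) N0.N1=(alive,v0) N0.N2=(alive,v1) N0.N3=(alive,v0)
Op 9: N1 marks N2=suspect -> (suspect,v2)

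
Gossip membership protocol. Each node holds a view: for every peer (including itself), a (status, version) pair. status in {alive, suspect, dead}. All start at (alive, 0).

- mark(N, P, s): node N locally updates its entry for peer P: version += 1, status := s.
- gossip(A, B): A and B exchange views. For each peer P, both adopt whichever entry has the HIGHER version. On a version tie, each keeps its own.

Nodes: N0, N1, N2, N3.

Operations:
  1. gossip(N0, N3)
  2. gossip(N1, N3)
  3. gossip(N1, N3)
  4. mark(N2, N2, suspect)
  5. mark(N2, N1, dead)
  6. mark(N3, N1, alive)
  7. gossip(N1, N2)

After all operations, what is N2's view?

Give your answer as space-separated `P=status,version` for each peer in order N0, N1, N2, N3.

Op 1: gossip N0<->N3 -> N0.N0=(alive,v0) N0.N1=(alive,v0) N0.N2=(alive,v0) N0.N3=(alive,v0) | N3.N0=(alive,v0) N3.N1=(alive,v0) N3.N2=(alive,v0) N3.N3=(alive,v0)
Op 2: gossip N1<->N3 -> N1.N0=(alive,v0) N1.N1=(alive,v0) N1.N2=(alive,v0) N1.N3=(alive,v0) | N3.N0=(alive,v0) N3.N1=(alive,v0) N3.N2=(alive,v0) N3.N3=(alive,v0)
Op 3: gossip N1<->N3 -> N1.N0=(alive,v0) N1.N1=(alive,v0) N1.N2=(alive,v0) N1.N3=(alive,v0) | N3.N0=(alive,v0) N3.N1=(alive,v0) N3.N2=(alive,v0) N3.N3=(alive,v0)
Op 4: N2 marks N2=suspect -> (suspect,v1)
Op 5: N2 marks N1=dead -> (dead,v1)
Op 6: N3 marks N1=alive -> (alive,v1)
Op 7: gossip N1<->N2 -> N1.N0=(alive,v0) N1.N1=(dead,v1) N1.N2=(suspect,v1) N1.N3=(alive,v0) | N2.N0=(alive,v0) N2.N1=(dead,v1) N2.N2=(suspect,v1) N2.N3=(alive,v0)

Answer: N0=alive,0 N1=dead,1 N2=suspect,1 N3=alive,0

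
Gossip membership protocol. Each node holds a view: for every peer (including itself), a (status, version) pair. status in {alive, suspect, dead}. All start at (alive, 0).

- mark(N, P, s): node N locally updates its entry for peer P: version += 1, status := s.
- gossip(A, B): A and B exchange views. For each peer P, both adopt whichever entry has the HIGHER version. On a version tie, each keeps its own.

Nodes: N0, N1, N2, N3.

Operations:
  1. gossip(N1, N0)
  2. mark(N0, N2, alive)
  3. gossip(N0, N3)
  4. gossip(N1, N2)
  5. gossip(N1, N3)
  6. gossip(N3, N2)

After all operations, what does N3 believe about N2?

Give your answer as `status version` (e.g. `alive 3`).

Answer: alive 1

Derivation:
Op 1: gossip N1<->N0 -> N1.N0=(alive,v0) N1.N1=(alive,v0) N1.N2=(alive,v0) N1.N3=(alive,v0) | N0.N0=(alive,v0) N0.N1=(alive,v0) N0.N2=(alive,v0) N0.N3=(alive,v0)
Op 2: N0 marks N2=alive -> (alive,v1)
Op 3: gossip N0<->N3 -> N0.N0=(alive,v0) N0.N1=(alive,v0) N0.N2=(alive,v1) N0.N3=(alive,v0) | N3.N0=(alive,v0) N3.N1=(alive,v0) N3.N2=(alive,v1) N3.N3=(alive,v0)
Op 4: gossip N1<->N2 -> N1.N0=(alive,v0) N1.N1=(alive,v0) N1.N2=(alive,v0) N1.N3=(alive,v0) | N2.N0=(alive,v0) N2.N1=(alive,v0) N2.N2=(alive,v0) N2.N3=(alive,v0)
Op 5: gossip N1<->N3 -> N1.N0=(alive,v0) N1.N1=(alive,v0) N1.N2=(alive,v1) N1.N3=(alive,v0) | N3.N0=(alive,v0) N3.N1=(alive,v0) N3.N2=(alive,v1) N3.N3=(alive,v0)
Op 6: gossip N3<->N2 -> N3.N0=(alive,v0) N3.N1=(alive,v0) N3.N2=(alive,v1) N3.N3=(alive,v0) | N2.N0=(alive,v0) N2.N1=(alive,v0) N2.N2=(alive,v1) N2.N3=(alive,v0)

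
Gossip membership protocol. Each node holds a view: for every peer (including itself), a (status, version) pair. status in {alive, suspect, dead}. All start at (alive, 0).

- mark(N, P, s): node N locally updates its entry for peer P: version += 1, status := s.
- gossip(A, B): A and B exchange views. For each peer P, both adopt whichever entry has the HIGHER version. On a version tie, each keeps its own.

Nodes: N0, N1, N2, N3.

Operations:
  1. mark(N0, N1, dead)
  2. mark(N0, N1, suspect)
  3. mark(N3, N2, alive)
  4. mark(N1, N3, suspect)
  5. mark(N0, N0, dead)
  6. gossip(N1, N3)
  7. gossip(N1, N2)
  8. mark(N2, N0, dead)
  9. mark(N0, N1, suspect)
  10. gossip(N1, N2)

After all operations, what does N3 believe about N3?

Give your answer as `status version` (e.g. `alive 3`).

Op 1: N0 marks N1=dead -> (dead,v1)
Op 2: N0 marks N1=suspect -> (suspect,v2)
Op 3: N3 marks N2=alive -> (alive,v1)
Op 4: N1 marks N3=suspect -> (suspect,v1)
Op 5: N0 marks N0=dead -> (dead,v1)
Op 6: gossip N1<->N3 -> N1.N0=(alive,v0) N1.N1=(alive,v0) N1.N2=(alive,v1) N1.N3=(suspect,v1) | N3.N0=(alive,v0) N3.N1=(alive,v0) N3.N2=(alive,v1) N3.N3=(suspect,v1)
Op 7: gossip N1<->N2 -> N1.N0=(alive,v0) N1.N1=(alive,v0) N1.N2=(alive,v1) N1.N3=(suspect,v1) | N2.N0=(alive,v0) N2.N1=(alive,v0) N2.N2=(alive,v1) N2.N3=(suspect,v1)
Op 8: N2 marks N0=dead -> (dead,v1)
Op 9: N0 marks N1=suspect -> (suspect,v3)
Op 10: gossip N1<->N2 -> N1.N0=(dead,v1) N1.N1=(alive,v0) N1.N2=(alive,v1) N1.N3=(suspect,v1) | N2.N0=(dead,v1) N2.N1=(alive,v0) N2.N2=(alive,v1) N2.N3=(suspect,v1)

Answer: suspect 1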